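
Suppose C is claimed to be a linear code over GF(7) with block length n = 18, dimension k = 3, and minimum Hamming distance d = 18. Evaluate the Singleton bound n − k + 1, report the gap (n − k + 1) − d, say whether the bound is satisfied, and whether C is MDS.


Singleton RHS = n − k + 1 = 16, slack = -2, bound violated (no such code; not MDS).

Singleton bound: d ≤ n − k + 1.
Here n = 18, k = 3, so n − k + 1 = 16.
Given d = 18, check d ≤ 16: NO.
Slack = (n − k + 1) − d = -2.
The slack is negative: d = 18 exceeds n − k + 1 = 16 by 2, so the Singleton bound is violated and no linear [18, 3, 18]_7 code can exist. In particular it is not MDS (MDS requires d = n − k + 1 exactly).
Description: the claimed parameters are [18, 3, 18]_7; such a code would be impossible (violates the Singleton bound).


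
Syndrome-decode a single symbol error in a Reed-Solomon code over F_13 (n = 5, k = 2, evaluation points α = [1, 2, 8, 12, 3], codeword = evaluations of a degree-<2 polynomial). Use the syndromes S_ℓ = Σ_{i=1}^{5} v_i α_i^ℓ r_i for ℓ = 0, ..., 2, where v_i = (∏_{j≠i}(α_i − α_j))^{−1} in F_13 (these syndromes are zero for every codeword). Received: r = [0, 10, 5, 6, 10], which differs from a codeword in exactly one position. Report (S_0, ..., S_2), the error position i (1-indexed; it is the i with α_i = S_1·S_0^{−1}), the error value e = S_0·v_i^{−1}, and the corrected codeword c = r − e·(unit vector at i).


S = (10, 4, 12), error at position 5, error magnitude e = 3, c = [0, 10, 5, 6, 7].

Step 1: column multipliers v_i = (∏_{j≠i}(α_i − α_j))^{−1} mod 13.
  i = 1 (α = 1): (1−2)(1−8)(1−12)(1−3) = (−1)·(−7)·(−11)·(−2) = 154 ≡ 11, so v_1 = 11^{−1} = 6 (mod 13).
  i = 2 (α = 2): (2−1)(2−8)(2−12)(2−3) = 1·(−6)·(−10)·(−1) = −60 ≡ 5, so v_2 = 5^{−1} = 8 (mod 13).
  i = 3 (α = 8): (8−1)(8−2)(8−12)(8−3) = 7·6·(−4)·5 = −840 ≡ 5, so v_3 = 5^{−1} = 8 (mod 13).
  i = 4 (α = 12): (12−1)(12−2)(12−8)(12−3) = 11·10·4·9 = 3960 ≡ 8, so v_4 = 8^{−1} = 5 (mod 13).
  i = 5 (α = 3): (3−1)(3−2)(3−8)(3−12) = 2·1·(−5)·(−9) = 90 ≡ 12, so v_5 = 12^{−1} = 12 (mod 13).
  v = [6, 8, 8, 5, 12].
Step 2: syndromes of r = [0, 10, 5, 6, 10] (all sums mod 13).
  S_0 = Σ v_i r_i = 6·0 + 8·10 + 8·5 + 5·6 + 12·10 = 270 ≡ 10.
  S_1 = Σ v_i α_i r_i = 6·1·0 + 8·2·10 + 8·8·5 + 5·12·6 + 12·3·10 = 1200 ≡ 4.
  α_i^2 mod 13 = [1, 4, 12, 1, 9].
  S_2 = Σ v_i α_i^2 r_i = 6·1·0 + 8·4·10 + 8·12·5 + 5·1·6 + 12·9·10 = 1910 ≡ 12.
  S = (10, 4, 12) ≠ 0, so r is not a codeword (an error is present).
Step 3: locate the error. For a single error e at position i, S_ℓ = v_i·e·α_i^ℓ, so α_err = S_1/S_0.
  S_0^{−1} = 10^{−1} = 4 (mod 13), so α_err = 4·4 = 16 ≡ 3 = α_5. Error position i = 5.
  Consistency check: S_2/S_1 = 12·10 = 120 ≡ 3 = α_err ✓ (single-error assumption holds).
Step 4: error magnitude e = S_0/v_5 = S_0·∏_{j≠5}(α_5 − α_j) = 10·12 = 120 ≡ 3 (mod 13).
Step 5: correct position 5: c_5 = r_5 − e = 10 − 3 ≡ 7 (mod 13). Hence c = [0, 10, 5, 6, 7].
  Check: interpolating c through the α_i gives m(x) = 3 + 10·x (degree < 2) with m(α_i) = c_i for every i, so c is indeed a codeword.


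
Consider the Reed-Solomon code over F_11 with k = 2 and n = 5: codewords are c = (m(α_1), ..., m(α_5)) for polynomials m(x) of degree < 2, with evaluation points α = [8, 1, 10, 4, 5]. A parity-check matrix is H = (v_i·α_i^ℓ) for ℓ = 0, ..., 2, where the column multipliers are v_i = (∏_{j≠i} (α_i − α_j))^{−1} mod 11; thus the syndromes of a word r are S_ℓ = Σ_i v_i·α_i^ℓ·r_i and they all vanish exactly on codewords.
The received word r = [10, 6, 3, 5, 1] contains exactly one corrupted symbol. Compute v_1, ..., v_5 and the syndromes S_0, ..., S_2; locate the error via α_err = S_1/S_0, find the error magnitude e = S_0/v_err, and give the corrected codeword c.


S = (4, 10, 3), error at position 1, error magnitude e = 10, c = [0, 6, 3, 5, 1].

Step 1: column multipliers v_i = (∏_{j≠i}(α_i − α_j))^{−1} mod 11.
  i = 1 (α = 8): (8−1)(8−10)(8−4)(8−5) = 7·(−2)·4·3 = −168 ≡ 8, so v_1 = 8^{−1} = 7 (mod 11).
  i = 2 (α = 1): (1−8)(1−10)(1−4)(1−5) = (−7)·(−9)·(−3)·(−4) = 756 ≡ 8, so v_2 = 8^{−1} = 7 (mod 11).
  i = 3 (α = 10): (10−8)(10−1)(10−4)(10−5) = 2·9·6·5 = 540 ≡ 1, so v_3 = 1^{−1} = 1 (mod 11).
  i = 4 (α = 4): (4−8)(4−1)(4−10)(4−5) = (−4)·3·(−6)·(−1) = −72 ≡ 5, so v_4 = 5^{−1} = 9 (mod 11).
  i = 5 (α = 5): (5−8)(5−1)(5−10)(5−4) = (−3)·4·(−5)·1 = 60 ≡ 5, so v_5 = 5^{−1} = 9 (mod 11).
  v = [7, 7, 1, 9, 9].
Step 2: syndromes of r = [10, 6, 3, 5, 1] (all sums mod 11).
  S_0 = Σ v_i r_i = 7·10 + 7·6 + 1·3 + 9·5 + 9·1 = 169 ≡ 4.
  S_1 = Σ v_i α_i r_i = 7·8·10 + 7·1·6 + 1·10·3 + 9·4·5 + 9·5·1 = 857 ≡ 10.
  α_i^2 mod 11 = [9, 1, 1, 5, 3].
  S_2 = Σ v_i α_i^2 r_i = 7·9·10 + 7·1·6 + 1·1·3 + 9·5·5 + 9·3·1 = 927 ≡ 3.
  S = (4, 10, 3) ≠ 0, so r is not a codeword (an error is present).
Step 3: locate the error. For a single error e at position i, S_ℓ = v_i·e·α_i^ℓ, so α_err = S_1/S_0.
  S_0^{−1} = 4^{−1} = 3 (mod 11), so α_err = 10·3 = 30 ≡ 8 = α_1. Error position i = 1.
  Consistency check: S_2/S_1 = 3·10 = 30 ≡ 8 = α_err ✓ (single-error assumption holds).
Step 4: error magnitude e = S_0/v_1 = S_0·∏_{j≠1}(α_1 − α_j) = 4·8 = 32 ≡ 10 (mod 11).
Step 5: correct position 1: c_1 = r_1 − e = 10 − 10 ≡ 0 (mod 11). Hence c = [0, 6, 3, 5, 1].
  Check: interpolating c through the α_i gives m(x) = 10 + 7·x (degree < 2) with m(α_i) = c_i for every i, so c is indeed a codeword.


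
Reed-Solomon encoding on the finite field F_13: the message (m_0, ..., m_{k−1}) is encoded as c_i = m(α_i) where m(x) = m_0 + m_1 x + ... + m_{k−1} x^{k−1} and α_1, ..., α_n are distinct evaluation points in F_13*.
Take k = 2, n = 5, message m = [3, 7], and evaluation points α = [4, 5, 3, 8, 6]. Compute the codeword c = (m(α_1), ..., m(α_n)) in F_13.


c = [5, 12, 11, 7, 6]

Message polynomial: m(x) = 3 + 7·x (mod 13).
For each evaluation point α_i, compute m(α_i) mod 13:
  α_1 = 4: Horner steps 7 → 5, so m(4) = 5.
  α_2 = 5: Horner steps 7 → 12, so m(5) = 12.
  α_3 = 3: Horner steps 7 → 11, so m(3) = 11.
  α_4 = 8: Horner steps 7 → 7, so m(8) = 7.
  α_5 = 6: Horner steps 7 → 6, so m(6) = 6.
Codeword c = [5, 12, 11, 7, 6] ∈ F_13^5.


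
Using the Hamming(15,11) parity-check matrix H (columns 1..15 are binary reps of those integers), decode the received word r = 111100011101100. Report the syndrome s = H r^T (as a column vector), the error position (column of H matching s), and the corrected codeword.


s = (1, 1, 1, 0)^T, error position = 14, corrected codeword c = 111100011101110

Compute s = H r^T mod 2 one row at a time:
  s_1 = 1 + 1 + 1 + 0 + 1 + 1 + 0 + 0 = 5 ≡ 1 (mod 2).
  s_2 = 1 + 0 + 0 + 0 + 1 + 1 + 0 + 0 = 3 ≡ 1 (mod 2).
  s_3 = 1 + 1 + 0 + 0 + 1 + 0 + 0 + 0 = 3 ≡ 1 (mod 2).
  s_4 = 1 + 1 + 0 + 0 + 1 + 0 + 1 + 0 = 4 ≡ 0 (mod 2).
s = (1, 1, 1, 0)^T — this equals column 14 of H (binary 1110), so error is at position 14.
Correct: flip bit 14 of r = 111100011101100 to get c = 111100011101110.


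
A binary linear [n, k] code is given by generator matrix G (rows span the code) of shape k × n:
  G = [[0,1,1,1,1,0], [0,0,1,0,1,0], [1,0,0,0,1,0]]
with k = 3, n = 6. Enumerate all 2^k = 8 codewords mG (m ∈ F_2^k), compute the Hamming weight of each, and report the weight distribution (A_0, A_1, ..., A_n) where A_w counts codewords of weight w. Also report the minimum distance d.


Weight distribution: A_0 = 1, A_2 = 4, A_4 = 3. Minimum distance d = 2.

Enumerate all 2^3 = 8 messages m ∈ F_2^3.
For each, compute codeword c = mG in F_2^6, then tally its weight.
  m = 000 → c = 000000, weight = 0.
  m = 100 → c = 011110, weight = 4.
  m = 010 → c = 001010, weight = 2.
  m = 110 → c = 010100, weight = 2.
  m = 001 → c = 100010, weight = 2.
  m = 101 → c = 111100, weight = 4.
  m = 011 → c = 101000, weight = 2.
  m = 111 → c = 110110, weight = 4.
Tally weights:
  weight 0: 1 codewords.
  weight 2: 4 codewords.
  weight 4: 3 codewords.
Minimum distance d = smallest w > 0 with A_w > 0 = 2.
Sanity: Σ A_w = 8 = 2^3 = 8 ✓.


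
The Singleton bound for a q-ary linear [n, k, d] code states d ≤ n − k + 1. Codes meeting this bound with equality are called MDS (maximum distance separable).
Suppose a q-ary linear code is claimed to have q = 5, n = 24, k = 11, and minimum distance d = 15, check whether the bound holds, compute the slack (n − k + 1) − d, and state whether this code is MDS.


Singleton RHS = n − k + 1 = 14, slack = -1, bound violated (no such code; not MDS).

Singleton bound: d ≤ n − k + 1.
Here n = 24, k = 11, so n − k + 1 = 14.
Given d = 15, check d ≤ 14: NO.
Slack = (n − k + 1) − d = -1.
The slack is negative: d = 15 exceeds n − k + 1 = 14 by 1, so the Singleton bound is violated and no linear [24, 11, 15]_5 code can exist. In particular it is not MDS (MDS requires d = n − k + 1 exactly).
Description: the claimed parameters are [24, 11, 15]_5; such a code would be impossible (violates the Singleton bound).


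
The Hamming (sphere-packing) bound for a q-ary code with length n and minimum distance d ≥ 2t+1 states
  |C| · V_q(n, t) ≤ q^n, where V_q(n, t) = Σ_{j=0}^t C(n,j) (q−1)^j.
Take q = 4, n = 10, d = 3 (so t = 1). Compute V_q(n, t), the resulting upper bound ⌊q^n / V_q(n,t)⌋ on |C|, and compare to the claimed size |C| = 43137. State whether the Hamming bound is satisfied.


V_q(n, t) = 31, q^n = 1048576, Hamming bound = 33825, |C| = 43137 > bound (violated).

Step 1: Compute V_q(n, t) = Σ_{j=0}^1 C(n, j) (q−1)^j.
  j = 0: C(10,0)·(3)^0 = 1·1 = 1.
  j = 1: C(10,1)·(3)^1 = 10·3 = 30.
  V_q(n, t) = 1 + 30 = 31.
Step 2: q^n = 4^10 = 1048576.
Step 3: Hamming bound ⌊q^n / V_q(n,t)⌋ = ⌊1048576/31⌋ = 33825.
Step 4: Compare |C| = 43137 to 33825: violated.
The claimed |C| lies above the Hamming bound, so no 4-ary code of length 10 with d ≥ 3 can have 43137 codewords.


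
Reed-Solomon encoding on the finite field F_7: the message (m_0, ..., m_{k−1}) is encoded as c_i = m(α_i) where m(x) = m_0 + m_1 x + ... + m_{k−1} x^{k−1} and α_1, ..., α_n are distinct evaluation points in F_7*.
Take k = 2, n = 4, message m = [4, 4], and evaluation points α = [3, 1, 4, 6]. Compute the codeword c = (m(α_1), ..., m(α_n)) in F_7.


c = [2, 1, 6, 0]

Message polynomial: m(x) = 4 + 4·x (mod 7).
For each evaluation point α_i, compute m(α_i) mod 7:
  α_1 = 3: Horner steps 4 → 2, so m(3) = 2.
  α_2 = 1: Horner steps 4 → 1, so m(1) = 1.
  α_3 = 4: Horner steps 4 → 6, so m(4) = 6.
  α_4 = 6: Horner steps 4 → 0, so m(6) = 0.
Codeword c = [2, 1, 6, 0] ∈ F_7^4.


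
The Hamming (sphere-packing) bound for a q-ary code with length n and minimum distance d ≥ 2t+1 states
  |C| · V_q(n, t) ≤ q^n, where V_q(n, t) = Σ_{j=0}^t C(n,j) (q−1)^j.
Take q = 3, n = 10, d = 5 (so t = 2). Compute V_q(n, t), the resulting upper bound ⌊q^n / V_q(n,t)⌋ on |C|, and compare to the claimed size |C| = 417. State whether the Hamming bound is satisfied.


V_q(n, t) = 201, q^n = 59049, Hamming bound = 293, |C| = 417 > bound (violated).

Step 1: Compute V_q(n, t) = Σ_{j=0}^2 C(n, j) (q−1)^j.
  j = 0: C(10,0)·(2)^0 = 1·1 = 1.
  j = 1: C(10,1)·(2)^1 = 10·2 = 20.
  j = 2: C(10,2)·(2)^2 = 45·4 = 180.
  V_q(n, t) = 1 + 20 + 180 = 201.
Step 2: q^n = 3^10 = 59049.
Step 3: Hamming bound ⌊q^n / V_q(n,t)⌋ = ⌊59049/201⌋ = 293.
Step 4: Compare |C| = 417 to 293: violated.
The claimed |C| lies above the Hamming bound, so no 3-ary code of length 10 with d ≥ 5 can have 417 codewords.


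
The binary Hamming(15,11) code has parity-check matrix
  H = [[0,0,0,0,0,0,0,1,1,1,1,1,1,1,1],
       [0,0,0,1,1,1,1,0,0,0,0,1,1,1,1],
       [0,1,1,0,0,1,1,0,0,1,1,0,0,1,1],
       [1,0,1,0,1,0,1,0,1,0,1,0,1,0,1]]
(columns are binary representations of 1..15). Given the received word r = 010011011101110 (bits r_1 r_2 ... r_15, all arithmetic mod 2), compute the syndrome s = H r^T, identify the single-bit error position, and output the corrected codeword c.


s = (0, 1, 0, 1)^T, error position = 5, corrected codeword c = 010001011101110

Compute s = H r^T mod 2 one row at a time:
  s_1 = 1 + 1 + 1 + 0 + 1 + 1 + 1 + 0 = 6 ≡ 0 (mod 2).
  s_2 = 0 + 1 + 1 + 0 + 1 + 1 + 1 + 0 = 5 ≡ 1 (mod 2).
  s_3 = 1 + 0 + 1 + 0 + 1 + 0 + 1 + 0 = 4 ≡ 0 (mod 2).
  s_4 = 0 + 0 + 1 + 0 + 1 + 0 + 1 + 0 = 3 ≡ 1 (mod 2).
s = (0, 1, 0, 1)^T — this equals column 5 of H (binary 0101), so error is at position 5.
Correct: flip bit 5 of r = 010011011101110 to get c = 010001011101110.


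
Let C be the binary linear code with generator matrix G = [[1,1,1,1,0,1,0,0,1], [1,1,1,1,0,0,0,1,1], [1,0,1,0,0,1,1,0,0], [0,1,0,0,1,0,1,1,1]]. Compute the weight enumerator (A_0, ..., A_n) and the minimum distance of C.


Weight distribution: A_0 = 1, A_2 = 1, A_3 = 2, A_4 = 3, A_5 = 4, A_6 = 3, A_7 = 2. Minimum distance d = 2.

Enumerate all 2^4 = 16 messages m ∈ F_2^4.
For each, compute codeword c = mG in F_2^9, then tally its weight.
  m = 0000 → c = 000000000, weight = 0.
  m = 1000 → c = 111101001, weight = 6.
  m = 0100 → c = 111100011, weight = 6.
  m = 1100 → c = 000001010, weight = 2.
  m = 0010 → c = 101001100, weight = 4.
  m = 1010 → c = 010100101, weight = 4.
  m = 0110 → c = 010101111, weight = 6.
  m = 1110 → c = 101000110, weight = 4.
  m = 0001 → c = 010010111, weight = 5.
  m = 1001 → c = 101111110, weight = 7.
  m = 0101 → c = 101110100, weight = 5.
  m = 1101 → c = 010011101, weight = 5.
  m = 0011 → c = 111011011, weight = 7.
  m = 1011 → c = 000110010, weight = 3.
  m = 0111 → c = 000111000, weight = 3.
  m = 1111 → c = 111010001, weight = 5.
Tally weights:
  weight 0: 1 codewords.
  weight 2: 1 codewords.
  weight 3: 2 codewords.
  weight 4: 3 codewords.
  weight 5: 4 codewords.
  weight 6: 3 codewords.
  weight 7: 2 codewords.
Minimum distance d = smallest w > 0 with A_w > 0 = 2.
Sanity: Σ A_w = 16 = 2^4 = 16 ✓.


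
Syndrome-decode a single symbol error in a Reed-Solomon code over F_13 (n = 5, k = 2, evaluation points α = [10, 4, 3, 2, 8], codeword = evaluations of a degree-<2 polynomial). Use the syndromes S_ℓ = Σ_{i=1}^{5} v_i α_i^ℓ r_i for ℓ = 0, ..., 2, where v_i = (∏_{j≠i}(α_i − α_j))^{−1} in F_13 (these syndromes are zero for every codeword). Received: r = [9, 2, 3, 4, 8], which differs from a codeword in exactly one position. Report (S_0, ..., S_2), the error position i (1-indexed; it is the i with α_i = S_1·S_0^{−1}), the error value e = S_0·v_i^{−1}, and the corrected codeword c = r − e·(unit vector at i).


S = (7, 4, 6), error at position 5, error magnitude e = 10, c = [9, 2, 3, 4, 11].

Step 1: column multipliers v_i = (∏_{j≠i}(α_i − α_j))^{−1} mod 13.
  i = 1 (α = 10): (10−4)(10−3)(10−2)(10−8) = 6·7·8·2 = 672 ≡ 9, so v_1 = 9^{−1} = 3 (mod 13).
  i = 2 (α = 4): (4−10)(4−3)(4−2)(4−8) = (−6)·1·2·(−4) = 48 ≡ 9, so v_2 = 9^{−1} = 3 (mod 13).
  i = 3 (α = 3): (3−10)(3−4)(3−2)(3−8) = (−7)·(−1)·1·(−5) = −35 ≡ 4, so v_3 = 4^{−1} = 10 (mod 13).
  i = 4 (α = 2): (2−10)(2−4)(2−3)(2−8) = (−8)·(−2)·(−1)·(−6) = 96 ≡ 5, so v_4 = 5^{−1} = 8 (mod 13).
  i = 5 (α = 8): (8−10)(8−4)(8−3)(8−2) = (−2)·4·5·6 = −240 ≡ 7, so v_5 = 7^{−1} = 2 (mod 13).
  v = [3, 3, 10, 8, 2].
Step 2: syndromes of r = [9, 2, 3, 4, 8] (all sums mod 13).
  S_0 = Σ v_i r_i = 3·9 + 3·2 + 10·3 + 8·4 + 2·8 = 111 ≡ 7.
  S_1 = Σ v_i α_i r_i = 3·10·9 + 3·4·2 + 10·3·3 + 8·2·4 + 2·8·8 = 576 ≡ 4.
  α_i^2 mod 13 = [9, 3, 9, 4, 12].
  S_2 = Σ v_i α_i^2 r_i = 3·9·9 + 3·3·2 + 10·9·3 + 8·4·4 + 2·12·8 = 851 ≡ 6.
  S = (7, 4, 6) ≠ 0, so r is not a codeword (an error is present).
Step 3: locate the error. For a single error e at position i, S_ℓ = v_i·e·α_i^ℓ, so α_err = S_1/S_0.
  S_0^{−1} = 7^{−1} = 2 (mod 13), so α_err = 4·2 = 8 ≡ 8 = α_5. Error position i = 5.
  Consistency check: S_2/S_1 = 6·10 = 60 ≡ 8 = α_err ✓ (single-error assumption holds).
Step 4: error magnitude e = S_0/v_5 = S_0·∏_{j≠5}(α_5 − α_j) = 7·7 = 49 ≡ 10 (mod 13).
Step 5: correct position 5: c_5 = r_5 − e = 8 − 10 ≡ 11 (mod 13). Hence c = [9, 2, 3, 4, 11].
  Check: interpolating c through the α_i gives m(x) = 6 + 12·x (degree < 2) with m(α_i) = c_i for every i, so c is indeed a codeword.


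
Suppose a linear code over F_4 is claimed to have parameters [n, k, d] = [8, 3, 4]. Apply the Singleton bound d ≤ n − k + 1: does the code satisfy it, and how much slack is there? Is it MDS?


Singleton RHS = n − k + 1 = 6, slack = 2, bound satisfied, not MDS.

Singleton bound: d ≤ n − k + 1.
Here n = 8, k = 3, so n − k + 1 = 6.
Given d = 4, check d ≤ 6: YES.
Slack = (n − k + 1) − d = 2.
The code is NOT MDS (slack = 2 > 0).
Description: the claimed parameters are [8, 3, 4]_4; such a code would be non-MDS.


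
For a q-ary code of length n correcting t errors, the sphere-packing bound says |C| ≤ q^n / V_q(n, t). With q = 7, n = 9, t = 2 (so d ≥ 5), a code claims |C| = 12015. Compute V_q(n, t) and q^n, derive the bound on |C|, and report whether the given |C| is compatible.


V_q(n, t) = 1351, q^n = 40353607, Hamming bound = 29869, |C| = 12015 ≤ bound (satisfied).

Step 1: Compute V_q(n, t) = Σ_{j=0}^2 C(n, j) (q−1)^j.
  j = 0: C(9,0)·(6)^0 = 1·1 = 1.
  j = 1: C(9,1)·(6)^1 = 9·6 = 54.
  j = 2: C(9,2)·(6)^2 = 36·36 = 1296.
  V_q(n, t) = 1 + 54 + 1296 = 1351.
Step 2: q^n = 7^9 = 40353607.
Step 3: Hamming bound ⌊q^n / V_q(n,t)⌋ = ⌊40353607/1351⌋ = 29869.
Step 4: Compare |C| = 12015 to 29869: satisfied.
The claimed |C| lies below the Hamming bound.


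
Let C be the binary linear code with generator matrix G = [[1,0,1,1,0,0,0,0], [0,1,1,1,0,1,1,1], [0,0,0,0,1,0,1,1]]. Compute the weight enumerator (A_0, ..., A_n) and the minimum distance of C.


Weight distribution: A_0 = 1, A_3 = 2, A_4 = 1, A_5 = 2, A_6 = 2. Minimum distance d = 3.

Enumerate all 2^3 = 8 messages m ∈ F_2^3.
For each, compute codeword c = mG in F_2^8, then tally its weight.
  m = 000 → c = 00000000, weight = 0.
  m = 100 → c = 10110000, weight = 3.
  m = 010 → c = 01110111, weight = 6.
  m = 110 → c = 11000111, weight = 5.
  m = 001 → c = 00001011, weight = 3.
  m = 101 → c = 10111011, weight = 6.
  m = 011 → c = 01111100, weight = 5.
  m = 111 → c = 11001100, weight = 4.
Tally weights:
  weight 0: 1 codewords.
  weight 3: 2 codewords.
  weight 4: 1 codewords.
  weight 5: 2 codewords.
  weight 6: 2 codewords.
Minimum distance d = smallest w > 0 with A_w > 0 = 3.
Sanity: Σ A_w = 8 = 2^3 = 8 ✓.


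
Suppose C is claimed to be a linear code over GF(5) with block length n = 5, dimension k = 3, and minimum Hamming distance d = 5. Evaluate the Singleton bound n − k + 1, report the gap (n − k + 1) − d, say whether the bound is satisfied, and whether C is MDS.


Singleton RHS = n − k + 1 = 3, slack = -2, bound violated (no such code; not MDS).

Singleton bound: d ≤ n − k + 1.
Here n = 5, k = 3, so n − k + 1 = 3.
Given d = 5, check d ≤ 3: NO.
Slack = (n − k + 1) − d = -2.
The slack is negative: d = 5 exceeds n − k + 1 = 3 by 2, so the Singleton bound is violated and no linear [5, 3, 5]_5 code can exist. In particular it is not MDS (MDS requires d = n − k + 1 exactly).
Description: the claimed parameters are [5, 3, 5]_5; such a code would be impossible (violates the Singleton bound).


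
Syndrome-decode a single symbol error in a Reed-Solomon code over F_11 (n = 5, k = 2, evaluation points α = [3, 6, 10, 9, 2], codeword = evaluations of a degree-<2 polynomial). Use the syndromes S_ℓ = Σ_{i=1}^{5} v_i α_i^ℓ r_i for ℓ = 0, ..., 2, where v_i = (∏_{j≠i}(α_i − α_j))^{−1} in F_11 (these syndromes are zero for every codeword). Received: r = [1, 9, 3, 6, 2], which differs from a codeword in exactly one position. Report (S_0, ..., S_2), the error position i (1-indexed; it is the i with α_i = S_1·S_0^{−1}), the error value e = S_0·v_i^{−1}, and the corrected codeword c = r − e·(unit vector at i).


S = (5, 6, 5), error at position 3, error magnitude e = 9, c = [1, 9, 5, 6, 2].

Step 1: column multipliers v_i = (∏_{j≠i}(α_i − α_j))^{−1} mod 11.
  i = 1 (α = 3): (3−6)(3−10)(3−9)(3−2) = (−3)·(−7)·(−6)·1 = −126 ≡ 6, so v_1 = 6^{−1} = 2 (mod 11).
  i = 2 (α = 6): (6−3)(6−10)(6−9)(6−2) = 3·(−4)·(−3)·4 = 144 ≡ 1, so v_2 = 1^{−1} = 1 (mod 11).
  i = 3 (α = 10): (10−3)(10−6)(10−9)(10−2) = 7·4·1·8 = 224 ≡ 4, so v_3 = 4^{−1} = 3 (mod 11).
  i = 4 (α = 9): (9−3)(9−6)(9−10)(9−2) = 6·3·(−1)·7 = −126 ≡ 6, so v_4 = 6^{−1} = 2 (mod 11).
  i = 5 (α = 2): (2−3)(2−6)(2−10)(2−9) = (−1)·(−4)·(−8)·(−7) = 224 ≡ 4, so v_5 = 4^{−1} = 3 (mod 11).
  v = [2, 1, 3, 2, 3].
Step 2: syndromes of r = [1, 9, 3, 6, 2] (all sums mod 11).
  S_0 = Σ v_i r_i = 2·1 + 1·9 + 3·3 + 2·6 + 3·2 = 38 ≡ 5.
  S_1 = Σ v_i α_i r_i = 2·3·1 + 1·6·9 + 3·10·3 + 2·9·6 + 3·2·2 = 270 ≡ 6.
  α_i^2 mod 11 = [9, 3, 1, 4, 4].
  S_2 = Σ v_i α_i^2 r_i = 2·9·1 + 1·3·9 + 3·1·3 + 2·4·6 + 3·4·2 = 126 ≡ 5.
  S = (5, 6, 5) ≠ 0, so r is not a codeword (an error is present).
Step 3: locate the error. For a single error e at position i, S_ℓ = v_i·e·α_i^ℓ, so α_err = S_1/S_0.
  S_0^{−1} = 5^{−1} = 9 (mod 11), so α_err = 6·9 = 54 ≡ 10 = α_3. Error position i = 3.
  Consistency check: S_2/S_1 = 5·2 = 10 ≡ 10 = α_err ✓ (single-error assumption holds).
Step 4: error magnitude e = S_0/v_3 = S_0·∏_{j≠3}(α_3 − α_j) = 5·4 = 20 ≡ 9 (mod 11).
Step 5: correct position 3: c_3 = r_3 − e = 3 − 9 ≡ 5 (mod 11). Hence c = [1, 9, 5, 6, 2].
  Check: interpolating c through the α_i gives m(x) = 4 + 10·x (degree < 2) with m(α_i) = c_i for every i, so c is indeed a codeword.


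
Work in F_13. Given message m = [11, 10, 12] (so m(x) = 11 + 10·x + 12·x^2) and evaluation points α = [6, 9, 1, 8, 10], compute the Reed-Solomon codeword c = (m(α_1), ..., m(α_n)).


c = [9, 7, 7, 1, 11]

Message polynomial: m(x) = 11 + 10·x + 12·x^2 (mod 13).
For each evaluation point α_i, compute m(α_i) mod 13:
  α_1 = 6: Horner steps 12 → 4 → 9, so m(6) = 9.
  α_2 = 9: Horner steps 12 → 1 → 7, so m(9) = 7.
  α_3 = 1: Horner steps 12 → 9 → 7, so m(1) = 7.
  α_4 = 8: Horner steps 12 → 2 → 1, so m(8) = 1.
  α_5 = 10: Horner steps 12 → 0 → 11, so m(10) = 11.
Codeword c = [9, 7, 7, 1, 11] ∈ F_13^5.


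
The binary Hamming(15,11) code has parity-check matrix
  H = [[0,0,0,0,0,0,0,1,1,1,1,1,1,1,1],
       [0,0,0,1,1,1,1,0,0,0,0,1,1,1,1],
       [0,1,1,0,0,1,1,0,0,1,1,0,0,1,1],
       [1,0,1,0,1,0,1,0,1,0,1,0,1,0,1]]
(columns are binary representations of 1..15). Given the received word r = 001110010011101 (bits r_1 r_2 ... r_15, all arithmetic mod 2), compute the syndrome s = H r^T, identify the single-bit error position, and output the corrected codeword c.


s = (1, 1, 1, 1)^T, error position = 15, corrected codeword c = 001110010011100

Compute s = H r^T mod 2 one row at a time:
  s_1 = 1 + 0 + 0 + 1 + 1 + 1 + 0 + 1 = 5 ≡ 1 (mod 2).
  s_2 = 1 + 1 + 0 + 0 + 1 + 1 + 0 + 1 = 5 ≡ 1 (mod 2).
  s_3 = 0 + 1 + 0 + 0 + 0 + 1 + 0 + 1 = 3 ≡ 1 (mod 2).
  s_4 = 0 + 1 + 1 + 0 + 0 + 1 + 1 + 1 = 5 ≡ 1 (mod 2).
s = (1, 1, 1, 1)^T — this equals column 15 of H (binary 1111), so error is at position 15.
Correct: flip bit 15 of r = 001110010011101 to get c = 001110010011100.


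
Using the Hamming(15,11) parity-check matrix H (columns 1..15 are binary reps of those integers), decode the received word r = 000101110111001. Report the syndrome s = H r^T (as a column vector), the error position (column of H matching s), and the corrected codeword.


s = (1, 1, 1, 1)^T, error position = 15, corrected codeword c = 000101110111000

Compute s = H r^T mod 2 one row at a time:
  s_1 = 1 + 0 + 1 + 1 + 1 + 0 + 0 + 1 = 5 ≡ 1 (mod 2).
  s_2 = 1 + 0 + 1 + 1 + 1 + 0 + 0 + 1 = 5 ≡ 1 (mod 2).
  s_3 = 0 + 0 + 1 + 1 + 1 + 1 + 0 + 1 = 5 ≡ 1 (mod 2).
  s_4 = 0 + 0 + 0 + 1 + 0 + 1 + 0 + 1 = 3 ≡ 1 (mod 2).
s = (1, 1, 1, 1)^T — this equals column 15 of H (binary 1111), so error is at position 15.
Correct: flip bit 15 of r = 000101110111001 to get c = 000101110111000.


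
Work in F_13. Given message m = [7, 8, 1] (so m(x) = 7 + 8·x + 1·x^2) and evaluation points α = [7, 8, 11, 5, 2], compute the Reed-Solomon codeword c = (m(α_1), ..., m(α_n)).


c = [8, 5, 8, 7, 1]

Message polynomial: m(x) = 7 + 8·x + 1·x^2 (mod 13).
For each evaluation point α_i, compute m(α_i) mod 13:
  α_1 = 7: Horner steps 1 → 2 → 8, so m(7) = 8.
  α_2 = 8: Horner steps 1 → 3 → 5, so m(8) = 5.
  α_3 = 11: Horner steps 1 → 6 → 8, so m(11) = 8.
  α_4 = 5: Horner steps 1 → 0 → 7, so m(5) = 7.
  α_5 = 2: Horner steps 1 → 10 → 1, so m(2) = 1.
Codeword c = [8, 5, 8, 7, 1] ∈ F_13^5.


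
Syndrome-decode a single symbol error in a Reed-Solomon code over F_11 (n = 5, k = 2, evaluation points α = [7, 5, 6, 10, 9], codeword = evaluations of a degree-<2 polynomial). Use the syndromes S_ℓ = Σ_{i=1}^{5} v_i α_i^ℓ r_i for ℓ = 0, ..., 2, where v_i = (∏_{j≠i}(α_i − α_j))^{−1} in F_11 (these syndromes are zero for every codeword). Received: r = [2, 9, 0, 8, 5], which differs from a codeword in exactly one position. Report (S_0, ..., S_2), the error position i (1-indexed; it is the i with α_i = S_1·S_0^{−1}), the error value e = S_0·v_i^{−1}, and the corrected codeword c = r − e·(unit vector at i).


S = (6, 10, 2), error at position 5, error magnitude e = 10, c = [2, 9, 0, 8, 6].

Step 1: column multipliers v_i = (∏_{j≠i}(α_i − α_j))^{−1} mod 11.
  i = 1 (α = 7): (7−5)(7−6)(7−10)(7−9) = 2·1·(−3)·(−2) = 12 ≡ 1, so v_1 = 1^{−1} = 1 (mod 11).
  i = 2 (α = 5): (5−7)(5−6)(5−10)(5−9) = (−2)·(−1)·(−5)·(−4) = 40 ≡ 7, so v_2 = 7^{−1} = 8 (mod 11).
  i = 3 (α = 6): (6−7)(6−5)(6−10)(6−9) = (−1)·1·(−4)·(−3) = −12 ≡ 10, so v_3 = 10^{−1} = 10 (mod 11).
  i = 4 (α = 10): (10−7)(10−5)(10−6)(10−9) = 3·5·4·1 = 60 ≡ 5, so v_4 = 5^{−1} = 9 (mod 11).
  i = 5 (α = 9): (9−7)(9−5)(9−6)(9−10) = 2·4·3·(−1) = −24 ≡ 9, so v_5 = 9^{−1} = 5 (mod 11).
  v = [1, 8, 10, 9, 5].
Step 2: syndromes of r = [2, 9, 0, 8, 5] (all sums mod 11).
  S_0 = Σ v_i r_i = 1·2 + 8·9 + 10·0 + 9·8 + 5·5 = 171 ≡ 6.
  S_1 = Σ v_i α_i r_i = 1·7·2 + 8·5·9 + 10·6·0 + 9·10·8 + 5·9·5 = 1319 ≡ 10.
  α_i^2 mod 11 = [5, 3, 3, 1, 4].
  S_2 = Σ v_i α_i^2 r_i = 1·5·2 + 8·3·9 + 10·3·0 + 9·1·8 + 5·4·5 = 398 ≡ 2.
  S = (6, 10, 2) ≠ 0, so r is not a codeword (an error is present).
Step 3: locate the error. For a single error e at position i, S_ℓ = v_i·e·α_i^ℓ, so α_err = S_1/S_0.
  S_0^{−1} = 6^{−1} = 2 (mod 11), so α_err = 10·2 = 20 ≡ 9 = α_5. Error position i = 5.
  Consistency check: S_2/S_1 = 2·10 = 20 ≡ 9 = α_err ✓ (single-error assumption holds).
Step 4: error magnitude e = S_0/v_5 = S_0·∏_{j≠5}(α_5 − α_j) = 6·9 = 54 ≡ 10 (mod 11).
Step 5: correct position 5: c_5 = r_5 − e = 5 − 10 ≡ 6 (mod 11). Hence c = [2, 9, 0, 8, 6].
  Check: interpolating c through the α_i gives m(x) = 10 + 2·x (degree < 2) with m(α_i) = c_i for every i, so c is indeed a codeword.


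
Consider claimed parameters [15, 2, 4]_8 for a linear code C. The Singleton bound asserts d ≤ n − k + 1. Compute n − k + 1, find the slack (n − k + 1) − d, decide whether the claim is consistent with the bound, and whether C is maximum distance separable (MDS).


Singleton RHS = n − k + 1 = 14, slack = 10, bound satisfied, not MDS.

Singleton bound: d ≤ n − k + 1.
Here n = 15, k = 2, so n − k + 1 = 14.
Given d = 4, check d ≤ 14: YES.
Slack = (n − k + 1) − d = 10.
The code is NOT MDS (slack = 10 > 0).
Description: the claimed parameters are [15, 2, 4]_8; such a code would be non-MDS.


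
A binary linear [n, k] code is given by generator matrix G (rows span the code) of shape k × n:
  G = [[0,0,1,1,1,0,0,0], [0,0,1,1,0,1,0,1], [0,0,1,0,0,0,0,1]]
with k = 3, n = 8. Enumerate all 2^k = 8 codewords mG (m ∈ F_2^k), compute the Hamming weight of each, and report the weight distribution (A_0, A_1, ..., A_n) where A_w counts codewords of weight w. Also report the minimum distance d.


Weight distribution: A_0 = 1, A_2 = 2, A_3 = 4, A_4 = 1. Minimum distance d = 2.

Enumerate all 2^3 = 8 messages m ∈ F_2^3.
For each, compute codeword c = mG in F_2^8, then tally its weight.
  m = 000 → c = 00000000, weight = 0.
  m = 100 → c = 00111000, weight = 3.
  m = 010 → c = 00110101, weight = 4.
  m = 110 → c = 00001101, weight = 3.
  m = 001 → c = 00100001, weight = 2.
  m = 101 → c = 00011001, weight = 3.
  m = 011 → c = 00010100, weight = 2.
  m = 111 → c = 00101100, weight = 3.
Tally weights:
  weight 0: 1 codewords.
  weight 2: 2 codewords.
  weight 3: 4 codewords.
  weight 4: 1 codewords.
Minimum distance d = smallest w > 0 with A_w > 0 = 2.
Sanity: Σ A_w = 8 = 2^3 = 8 ✓.


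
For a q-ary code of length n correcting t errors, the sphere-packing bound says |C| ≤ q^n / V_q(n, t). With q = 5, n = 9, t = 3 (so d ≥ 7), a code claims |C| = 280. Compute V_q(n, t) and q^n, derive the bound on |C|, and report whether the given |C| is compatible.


V_q(n, t) = 5989, q^n = 1953125, Hamming bound = 326, |C| = 280 ≤ bound (satisfied).

Step 1: Compute V_q(n, t) = Σ_{j=0}^3 C(n, j) (q−1)^j.
  j = 0: C(9,0)·(4)^0 = 1·1 = 1.
  j = 1: C(9,1)·(4)^1 = 9·4 = 36.
  j = 2: C(9,2)·(4)^2 = 36·16 = 576.
  j = 3: C(9,3)·(4)^3 = 84·64 = 5376.
  V_q(n, t) = 1 + 36 + 576 + 5376 = 5989.
Step 2: q^n = 5^9 = 1953125.
Step 3: Hamming bound ⌊q^n / V_q(n,t)⌋ = ⌊1953125/5989⌋ = 326.
Step 4: Compare |C| = 280 to 326: satisfied.
The claimed |C| lies below the Hamming bound.


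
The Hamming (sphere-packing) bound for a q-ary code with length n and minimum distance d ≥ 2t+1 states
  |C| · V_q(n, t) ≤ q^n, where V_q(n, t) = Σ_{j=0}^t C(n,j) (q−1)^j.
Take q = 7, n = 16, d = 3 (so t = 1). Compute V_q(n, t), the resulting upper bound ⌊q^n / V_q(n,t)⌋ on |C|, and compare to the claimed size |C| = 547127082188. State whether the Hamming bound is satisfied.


V_q(n, t) = 97, q^n = 33232930569601, Hamming bound = 342607531645, |C| = 547127082188 > bound (violated).

Step 1: Compute V_q(n, t) = Σ_{j=0}^1 C(n, j) (q−1)^j.
  j = 0: C(16,0)·(6)^0 = 1·1 = 1.
  j = 1: C(16,1)·(6)^1 = 16·6 = 96.
  V_q(n, t) = 1 + 96 = 97.
Step 2: q^n = 7^16 = 33232930569601.
Step 3: Hamming bound ⌊q^n / V_q(n,t)⌋ = ⌊33232930569601/97⌋ = 342607531645.
Step 4: Compare |C| = 547127082188 to 342607531645: violated.
The claimed |C| lies above the Hamming bound, so no 7-ary code of length 16 with d ≥ 3 can have 547127082188 codewords.


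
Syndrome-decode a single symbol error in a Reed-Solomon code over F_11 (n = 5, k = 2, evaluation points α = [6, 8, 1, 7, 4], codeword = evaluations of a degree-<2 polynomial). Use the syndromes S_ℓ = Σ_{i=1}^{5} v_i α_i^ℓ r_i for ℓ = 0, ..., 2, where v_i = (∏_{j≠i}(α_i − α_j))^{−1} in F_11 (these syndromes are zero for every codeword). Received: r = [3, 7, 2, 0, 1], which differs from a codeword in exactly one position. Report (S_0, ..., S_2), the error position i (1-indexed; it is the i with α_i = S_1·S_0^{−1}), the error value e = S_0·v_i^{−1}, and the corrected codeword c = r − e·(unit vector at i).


S = (6, 3, 7), error at position 1, error magnitude e = 10, c = [4, 7, 2, 0, 1].

Step 1: column multipliers v_i = (∏_{j≠i}(α_i − α_j))^{−1} mod 11.
  i = 1 (α = 6): (6−8)(6−1)(6−7)(6−4) = (−2)·5·(−1)·2 = 20 ≡ 9, so v_1 = 9^{−1} = 5 (mod 11).
  i = 2 (α = 8): (8−6)(8−1)(8−7)(8−4) = 2·7·1·4 = 56 ≡ 1, so v_2 = 1^{−1} = 1 (mod 11).
  i = 3 (α = 1): (1−6)(1−8)(1−7)(1−4) = (−5)·(−7)·(−6)·(−3) = 630 ≡ 3, so v_3 = 3^{−1} = 4 (mod 11).
  i = 4 (α = 7): (7−6)(7−8)(7−1)(7−4) = 1·(−1)·6·3 = −18 ≡ 4, so v_4 = 4^{−1} = 3 (mod 11).
  i = 5 (α = 4): (4−6)(4−8)(4−1)(4−7) = (−2)·(−4)·3·(−3) = −72 ≡ 5, so v_5 = 5^{−1} = 9 (mod 11).
  v = [5, 1, 4, 3, 9].
Step 2: syndromes of r = [3, 7, 2, 0, 1] (all sums mod 11).
  S_0 = Σ v_i r_i = 5·3 + 1·7 + 4·2 + 3·0 + 9·1 = 39 ≡ 6.
  S_1 = Σ v_i α_i r_i = 5·6·3 + 1·8·7 + 4·1·2 + 3·7·0 + 9·4·1 = 190 ≡ 3.
  α_i^2 mod 11 = [3, 9, 1, 5, 5].
  S_2 = Σ v_i α_i^2 r_i = 5·3·3 + 1·9·7 + 4·1·2 + 3·5·0 + 9·5·1 = 161 ≡ 7.
  S = (6, 3, 7) ≠ 0, so r is not a codeword (an error is present).
Step 3: locate the error. For a single error e at position i, S_ℓ = v_i·e·α_i^ℓ, so α_err = S_1/S_0.
  S_0^{−1} = 6^{−1} = 2 (mod 11), so α_err = 3·2 = 6 ≡ 6 = α_1. Error position i = 1.
  Consistency check: S_2/S_1 = 7·4 = 28 ≡ 6 = α_err ✓ (single-error assumption holds).
Step 4: error magnitude e = S_0/v_1 = S_0·∏_{j≠1}(α_1 − α_j) = 6·9 = 54 ≡ 10 (mod 11).
Step 5: correct position 1: c_1 = r_1 − e = 3 − 10 ≡ 4 (mod 11). Hence c = [4, 7, 2, 0, 1].
  Check: interpolating c through the α_i gives m(x) = 6 + 7·x (degree < 2) with m(α_i) = c_i for every i, so c is indeed a codeword.


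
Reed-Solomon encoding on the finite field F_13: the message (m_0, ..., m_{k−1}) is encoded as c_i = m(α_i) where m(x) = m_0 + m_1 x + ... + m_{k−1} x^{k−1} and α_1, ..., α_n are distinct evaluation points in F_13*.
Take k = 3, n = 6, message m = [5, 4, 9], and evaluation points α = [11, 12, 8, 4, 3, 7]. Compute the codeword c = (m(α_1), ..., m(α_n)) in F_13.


c = [7, 10, 2, 9, 7, 6]

Message polynomial: m(x) = 5 + 4·x + 9·x^2 (mod 13).
For each evaluation point α_i, compute m(α_i) mod 13:
  α_1 = 11: Horner steps 9 → 12 → 7, so m(11) = 7.
  α_2 = 12: Horner steps 9 → 8 → 10, so m(12) = 10.
  α_3 = 8: Horner steps 9 → 11 → 2, so m(8) = 2.
  α_4 = 4: Horner steps 9 → 1 → 9, so m(4) = 9.
  α_5 = 3: Horner steps 9 → 5 → 7, so m(3) = 7.
  α_6 = 7: Horner steps 9 → 2 → 6, so m(7) = 6.
Codeword c = [7, 10, 2, 9, 7, 6] ∈ F_13^6.


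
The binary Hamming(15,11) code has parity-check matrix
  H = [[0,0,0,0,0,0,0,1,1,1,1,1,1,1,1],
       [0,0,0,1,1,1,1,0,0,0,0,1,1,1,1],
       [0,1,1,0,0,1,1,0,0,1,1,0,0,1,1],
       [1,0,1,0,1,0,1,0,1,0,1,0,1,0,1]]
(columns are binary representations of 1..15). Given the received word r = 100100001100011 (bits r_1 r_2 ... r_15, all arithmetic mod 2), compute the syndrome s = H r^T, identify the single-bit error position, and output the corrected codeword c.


s = (0, 1, 1, 1)^T, error position = 7, corrected codeword c = 100100101100011

Compute s = H r^T mod 2 one row at a time:
  s_1 = 0 + 1 + 1 + 0 + 0 + 0 + 1 + 1 = 4 ≡ 0 (mod 2).
  s_2 = 1 + 0 + 0 + 0 + 0 + 0 + 1 + 1 = 3 ≡ 1 (mod 2).
  s_3 = 0 + 0 + 0 + 0 + 1 + 0 + 1 + 1 = 3 ≡ 1 (mod 2).
  s_4 = 1 + 0 + 0 + 0 + 1 + 0 + 0 + 1 = 3 ≡ 1 (mod 2).
s = (0, 1, 1, 1)^T — this equals column 7 of H (binary 0111), so error is at position 7.
Correct: flip bit 7 of r = 100100001100011 to get c = 100100101100011.


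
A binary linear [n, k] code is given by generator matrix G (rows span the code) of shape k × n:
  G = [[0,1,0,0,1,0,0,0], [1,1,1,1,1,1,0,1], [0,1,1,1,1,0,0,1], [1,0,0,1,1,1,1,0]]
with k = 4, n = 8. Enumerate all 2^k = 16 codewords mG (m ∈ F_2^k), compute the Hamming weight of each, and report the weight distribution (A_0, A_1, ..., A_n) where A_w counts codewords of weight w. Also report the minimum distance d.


Weight distribution: A_0 = 1, A_2 = 2, A_3 = 3, A_4 = 3, A_5 = 4, A_6 = 2, A_7 = 1. Minimum distance d = 2.

Enumerate all 2^4 = 16 messages m ∈ F_2^4.
For each, compute codeword c = mG in F_2^8, then tally its weight.
  m = 0000 → c = 00000000, weight = 0.
  m = 1000 → c = 01001000, weight = 2.
  m = 0100 → c = 11111101, weight = 7.
  m = 1100 → c = 10110101, weight = 5.
  m = 0010 → c = 01111001, weight = 5.
  m = 1010 → c = 00110001, weight = 3.
  m = 0110 → c = 10000100, weight = 2.
  m = 1110 → c = 11001100, weight = 4.
  m = 0001 → c = 10011110, weight = 5.
  m = 1001 → c = 11010110, weight = 5.
  m = 0101 → c = 01100011, weight = 4.
  m = 1101 → c = 00101011, weight = 4.
  m = 0011 → c = 11100111, weight = 6.
  m = 1011 → c = 10101111, weight = 6.
  m = 0111 → c = 00011010, weight = 3.
  m = 1111 → c = 01010010, weight = 3.
Tally weights:
  weight 0: 1 codewords.
  weight 2: 2 codewords.
  weight 3: 3 codewords.
  weight 4: 3 codewords.
  weight 5: 4 codewords.
  weight 6: 2 codewords.
  weight 7: 1 codewords.
Minimum distance d = smallest w > 0 with A_w > 0 = 2.
Sanity: Σ A_w = 16 = 2^4 = 16 ✓.


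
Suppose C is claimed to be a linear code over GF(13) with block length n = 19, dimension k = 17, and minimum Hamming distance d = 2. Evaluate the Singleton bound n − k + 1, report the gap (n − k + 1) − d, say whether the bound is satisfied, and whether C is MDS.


Singleton RHS = n − k + 1 = 3, slack = 1, bound satisfied, not MDS.

Singleton bound: d ≤ n − k + 1.
Here n = 19, k = 17, so n − k + 1 = 3.
Given d = 2, check d ≤ 3: YES.
Slack = (n − k + 1) − d = 1.
The code is NOT MDS (slack = 1 > 0).
Description: the claimed parameters are [19, 17, 2]_13; such a code would be non-MDS.


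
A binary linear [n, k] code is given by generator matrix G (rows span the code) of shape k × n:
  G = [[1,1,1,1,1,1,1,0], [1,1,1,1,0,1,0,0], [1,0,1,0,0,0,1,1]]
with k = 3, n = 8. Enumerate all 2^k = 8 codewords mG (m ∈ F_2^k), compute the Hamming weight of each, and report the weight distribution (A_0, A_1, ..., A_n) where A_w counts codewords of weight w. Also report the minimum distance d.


Weight distribution: A_0 = 1, A_2 = 1, A_4 = 2, A_5 = 3, A_7 = 1. Minimum distance d = 2.

Enumerate all 2^3 = 8 messages m ∈ F_2^3.
For each, compute codeword c = mG in F_2^8, then tally its weight.
  m = 000 → c = 00000000, weight = 0.
  m = 100 → c = 11111110, weight = 7.
  m = 010 → c = 11110100, weight = 5.
  m = 110 → c = 00001010, weight = 2.
  m = 001 → c = 10100011, weight = 4.
  m = 101 → c = 01011101, weight = 5.
  m = 011 → c = 01010111, weight = 5.
  m = 111 → c = 10101001, weight = 4.
Tally weights:
  weight 0: 1 codewords.
  weight 2: 1 codewords.
  weight 4: 2 codewords.
  weight 5: 3 codewords.
  weight 7: 1 codewords.
Minimum distance d = smallest w > 0 with A_w > 0 = 2.
Sanity: Σ A_w = 8 = 2^3 = 8 ✓.


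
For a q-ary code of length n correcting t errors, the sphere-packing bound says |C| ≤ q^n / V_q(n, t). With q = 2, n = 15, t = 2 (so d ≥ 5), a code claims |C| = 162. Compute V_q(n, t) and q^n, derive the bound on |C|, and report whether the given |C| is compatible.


V_q(n, t) = 121, q^n = 32768, Hamming bound = 270, |C| = 162 ≤ bound (satisfied).

Step 1: Compute V_q(n, t) = Σ_{j=0}^2 C(n, j) (q−1)^j.
  j = 0: C(15,0)·(1)^0 = 1·1 = 1.
  j = 1: C(15,1)·(1)^1 = 15·1 = 15.
  j = 2: C(15,2)·(1)^2 = 105·1 = 105.
  V_q(n, t) = 1 + 15 + 105 = 121.
Step 2: q^n = 2^15 = 32768.
Step 3: Hamming bound ⌊q^n / V_q(n,t)⌋ = ⌊32768/121⌋ = 270.
Step 4: Compare |C| = 162 to 270: satisfied.
The claimed |C| lies below the Hamming bound.


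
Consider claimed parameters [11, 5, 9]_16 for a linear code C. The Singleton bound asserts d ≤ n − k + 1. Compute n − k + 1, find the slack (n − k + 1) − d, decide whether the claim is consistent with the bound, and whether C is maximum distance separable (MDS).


Singleton RHS = n − k + 1 = 7, slack = -2, bound violated (no such code; not MDS).

Singleton bound: d ≤ n − k + 1.
Here n = 11, k = 5, so n − k + 1 = 7.
Given d = 9, check d ≤ 7: NO.
Slack = (n − k + 1) − d = -2.
The slack is negative: d = 9 exceeds n − k + 1 = 7 by 2, so the Singleton bound is violated and no linear [11, 5, 9]_16 code can exist. In particular it is not MDS (MDS requires d = n − k + 1 exactly).
Description: the claimed parameters are [11, 5, 9]_16; such a code would be impossible (violates the Singleton bound).
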